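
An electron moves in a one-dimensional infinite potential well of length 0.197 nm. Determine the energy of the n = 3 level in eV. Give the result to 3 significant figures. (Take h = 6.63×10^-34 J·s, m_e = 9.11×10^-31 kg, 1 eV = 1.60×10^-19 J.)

For an infinite well E_n = n²h²/(8m_eL²), so E_1 = h²/(8m_eL²) = (6.63×10^-34)²/(8·9.11×10^-31·(1.97×10^-10 m)²) = 1.554×10^-18 J.
Then E_3 = 3²·E_1 = 9·1.554×10^-18 J = 1.399×10^-17 J.
Converting, E_3 = 1.399×10^-17 J / (1.60×10^-19 J/eV) = 87.4 eV.

E_3 = 87.4 eV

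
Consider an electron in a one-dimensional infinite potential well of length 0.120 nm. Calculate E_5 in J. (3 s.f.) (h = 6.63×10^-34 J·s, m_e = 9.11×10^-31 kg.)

E_5 = 1.05×10^-16 J

For an infinite well E_n = n²h²/(8m_eL²), so E_1 = h²/(8m_eL²) = (6.63×10^-34)²/(8·9.11×10^-31·(1.20×10^-10 m)²) = 4.188×10^-18 J.
Then E_5 = 5²·E_1 = 25·4.188×10^-18 J = 1.05×10^-16 J.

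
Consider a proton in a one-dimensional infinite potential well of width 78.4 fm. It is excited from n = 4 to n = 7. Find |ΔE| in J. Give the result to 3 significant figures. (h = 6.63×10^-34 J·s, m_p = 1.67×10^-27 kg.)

|ΔE| = 1.77×10^-13 J

E_1 = h²/(8m_pL²) = 5.353×10^-15 J.
|ΔE| = |4² − 7²|·E_1 = 33·5.353×10^-15 J = 1.77×10^-13 J.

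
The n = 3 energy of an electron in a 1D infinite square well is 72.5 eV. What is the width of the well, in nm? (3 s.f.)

L = 0.216 nm

From E_n = n²h²/(8m_eL²), L = n·h/√(8m_eE_n).
E_3 = 72.5 eV = 1.161×10^-17 J, so L = 3·6.626×10^-34/√(8·9.109×10^-31·1.161×10^-17) = 2.16×10^-10 m = 0.216 nm.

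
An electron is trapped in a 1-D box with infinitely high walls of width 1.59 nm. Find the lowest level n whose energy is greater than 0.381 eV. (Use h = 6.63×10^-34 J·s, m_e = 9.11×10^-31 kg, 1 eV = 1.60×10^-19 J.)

n = 2

E_1 = h²/(8m_eL²) = 2.386×10^-20 J = 0.1491 eV.
Need n² > 0.381/0.1491 = 2.555, i.e. n > 1.598.
The smallest integer satisfying this is n = 2.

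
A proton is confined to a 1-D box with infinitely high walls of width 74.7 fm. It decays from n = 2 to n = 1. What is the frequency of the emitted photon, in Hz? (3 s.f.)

E_1 = h²/(8m_pL²) = 5.879×10^-15 J and ΔE = (2² − 1²)E_1 = 1.764×10^-14 J.
f = ΔE/h = 1.764×10^-14/6.626×10^-34 = 2.66×10^19 Hz.

f = 2.66×10^19 Hz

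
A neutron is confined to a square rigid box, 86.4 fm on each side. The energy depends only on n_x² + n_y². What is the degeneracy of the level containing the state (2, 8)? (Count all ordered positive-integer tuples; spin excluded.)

The level has n_x² + n_y² = 68. The ordered positive-integer solutions are (2, 8), (8, 2).
That gives 2 states.

degeneracy = 2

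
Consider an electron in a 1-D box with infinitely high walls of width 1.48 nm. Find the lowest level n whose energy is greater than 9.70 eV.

E_1 = h²/(8m_eL²) = 2.751×10^-20 J = 0.1717 eV.
Need n² > 9.70/0.1717 = 56.49, i.e. n > 7.516.
The smallest integer satisfying this is n = 8.

n = 8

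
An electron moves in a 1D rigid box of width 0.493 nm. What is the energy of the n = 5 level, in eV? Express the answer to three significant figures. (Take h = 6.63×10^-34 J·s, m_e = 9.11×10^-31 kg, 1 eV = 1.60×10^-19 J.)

E_5 = 38.8 eV

For an infinite well E_n = n²h²/(8m_eL²), so E_1 = h²/(8m_eL²) = (6.63×10^-34)²/(8·9.11×10^-31·(4.93×10^-10 m)²) = 2.482×10^-19 J.
Then E_5 = 5²·E_1 = 25·2.482×10^-19 J = 6.205×10^-18 J.
Converting, E_5 = 6.205×10^-18 J / (1.60×10^-19 J/eV) = 38.8 eV.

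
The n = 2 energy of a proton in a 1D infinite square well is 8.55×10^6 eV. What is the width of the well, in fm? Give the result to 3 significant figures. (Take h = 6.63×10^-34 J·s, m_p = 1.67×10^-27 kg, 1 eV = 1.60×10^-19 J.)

L = 9.81 fm

From E_n = n²h²/(8m_pL²), L = n·h/√(8m_pE_n).
E_2 = 8.55×10^6 eV = 1.368×10^-12 J, so L = 2·6.63×10^-34/√(8·1.67×10^-27·1.368×10^-12) = 9.81×10^-15 m = 9.81 fm.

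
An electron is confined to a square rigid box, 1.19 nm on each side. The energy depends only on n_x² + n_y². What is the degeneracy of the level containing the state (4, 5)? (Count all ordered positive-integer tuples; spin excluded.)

degeneracy = 2

The level has n_x² + n_y² = 41. The ordered positive-integer solutions are (4, 5), (5, 4).
That gives 2 states.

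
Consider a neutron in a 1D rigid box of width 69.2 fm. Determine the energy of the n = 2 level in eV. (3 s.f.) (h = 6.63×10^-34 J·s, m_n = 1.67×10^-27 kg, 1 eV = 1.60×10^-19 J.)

E_2 = 1.72×10^5 eV

For an infinite well E_n = n²h²/(8m_nL²), so E_1 = h²/(8m_nL²) = (6.63×10^-34)²/(8·1.67×10^-27·(6.92×10^-14 m)²) = 6.871×10^-15 J.
Then E_2 = 2²·E_1 = 4·6.871×10^-15 J = 2.748×10^-14 J.
Converting, E_2 = 2.748×10^-14 J / (1.60×10^-19 J/eV) = 1.72×10^5 eV.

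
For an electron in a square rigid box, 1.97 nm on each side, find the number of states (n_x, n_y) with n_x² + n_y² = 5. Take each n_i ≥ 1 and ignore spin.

degeneracy = 2

The level has n_x² + n_y² = 5. The ordered positive-integer solutions are (1, 2), (2, 1).
That gives 2 states.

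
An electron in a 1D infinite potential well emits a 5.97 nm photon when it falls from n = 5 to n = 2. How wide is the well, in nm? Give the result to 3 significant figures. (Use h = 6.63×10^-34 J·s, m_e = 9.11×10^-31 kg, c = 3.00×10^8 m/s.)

The photon carries ΔE = hc/λ = 6.63×10^-34·3.00×10^8/5.97×10^-9 m = 3.332×10^-17 J.
Since ΔE = (5² − 2²)E_1, E_1 = 1.587×10^-18 J, and L = h/√(8m_eE_1) = 1.95×10^-10 m = 0.195 nm.

L = 0.195 nm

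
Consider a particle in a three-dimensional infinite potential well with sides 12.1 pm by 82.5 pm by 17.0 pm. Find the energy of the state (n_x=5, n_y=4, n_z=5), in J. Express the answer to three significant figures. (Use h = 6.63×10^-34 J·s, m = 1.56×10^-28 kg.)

E = 9.14×10^-17 J

For a 3D rectangular well E = (h²/8m)·Σ n_i²/L_i² = (6.63×10^-34)²/(8·1.56×10^-28) · [5²/(12.1 pm)² + 4²/(82.5 pm)² + 5²/(17.0 pm)²].
Evaluating gives E = 9.14×10^-17 J.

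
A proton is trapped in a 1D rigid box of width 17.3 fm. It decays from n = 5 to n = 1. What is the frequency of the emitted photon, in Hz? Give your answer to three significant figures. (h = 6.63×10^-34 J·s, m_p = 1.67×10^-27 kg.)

f = 3.98×10^21 Hz

E_1 = h²/(8m_pL²) = 1.099×10^-13 J and ΔE = (5² − 1²)E_1 = 2.638×10^-12 J.
f = ΔE/h = 2.638×10^-12/6.63×10^-34 = 3.98×10^21 Hz.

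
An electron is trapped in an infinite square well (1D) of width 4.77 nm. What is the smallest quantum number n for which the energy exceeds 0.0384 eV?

n = 2

E_1 = h²/(8m_eL²) = 2.648×10^-21 J = 0.01653 eV.
Need n² > 0.0384/0.01653 = 2.323, i.e. n > 1.524.
The smallest integer satisfying this is n = 2.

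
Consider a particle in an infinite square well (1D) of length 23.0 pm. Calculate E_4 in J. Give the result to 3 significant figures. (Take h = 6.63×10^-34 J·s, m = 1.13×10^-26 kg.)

E_4 = 1.47×10^-19 J

For an infinite well E_n = n²h²/(8mL²), so E_1 = h²/(8mL²) = (6.63×10^-34)²/(8·1.13×10^-26·(2.30×10^-11 m)²) = 9.192×10^-21 J.
Then E_4 = 4²·E_1 = 16·9.192×10^-21 J = 1.47×10^-19 J.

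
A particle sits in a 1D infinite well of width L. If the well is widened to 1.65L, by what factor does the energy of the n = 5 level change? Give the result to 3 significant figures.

0.367

E_n ∝ 1/L², so the energy scales by 1/1.65² = 0.367.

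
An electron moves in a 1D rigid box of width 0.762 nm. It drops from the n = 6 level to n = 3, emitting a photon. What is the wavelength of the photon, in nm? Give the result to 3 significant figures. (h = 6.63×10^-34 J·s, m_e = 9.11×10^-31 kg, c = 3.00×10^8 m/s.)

E_1 = h²/(8m_eL²) = 1.039×10^-19 J, so ΔE = (6² − 3²)E_1 = 2.805×10^-18 J.
λ = hc/ΔE = (6.63×10^-34·3.00×10^8)/2.805×10^-18 = 7.09×10^-8 m = 70.9 nm.

λ = 70.9 nm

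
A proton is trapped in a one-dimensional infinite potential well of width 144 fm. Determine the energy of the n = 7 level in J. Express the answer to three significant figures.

For an infinite well E_n = n²h²/(8m_pL²), so E_1 = h²/(8m_pL²) = (6.626×10^-34)²/(8·1.673×10^-27·(1.44×10^-13 m)²) = 1.582×10^-15 J.
Then E_7 = 7²·E_1 = 49·1.582×10^-15 J = 7.75×10^-14 J.

E_7 = 7.75×10^-14 J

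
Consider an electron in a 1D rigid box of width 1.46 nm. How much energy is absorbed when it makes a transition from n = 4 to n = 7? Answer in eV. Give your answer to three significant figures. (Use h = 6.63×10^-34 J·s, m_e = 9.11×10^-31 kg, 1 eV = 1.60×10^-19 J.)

E_1 = h²/(8m_eL²) = 2.830×10^-20 J.
|ΔE| = |4² − 7²|·E_1 = 33·2.830×10^-20 J = 9.339×10^-19 J = 5.84 eV.

|ΔE| = 5.84 eV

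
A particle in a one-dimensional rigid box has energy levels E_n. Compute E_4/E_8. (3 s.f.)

0.250

E_n ∝ n², so E_4/E_8 = 4²/8² = 16/64 = 0.250.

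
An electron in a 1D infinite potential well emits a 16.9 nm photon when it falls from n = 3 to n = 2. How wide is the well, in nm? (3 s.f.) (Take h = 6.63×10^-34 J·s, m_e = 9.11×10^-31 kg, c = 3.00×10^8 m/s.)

The photon carries ΔE = hc/λ = 6.63×10^-34·3.00×10^8/1.69×10^-8 m = 1.177×10^-17 J.
Since ΔE = (3² − 2²)E_1, E_1 = 2.354×10^-18 J, and L = h/√(8m_eE_1) = 1.60×10^-10 m = 0.160 nm.

L = 0.160 nm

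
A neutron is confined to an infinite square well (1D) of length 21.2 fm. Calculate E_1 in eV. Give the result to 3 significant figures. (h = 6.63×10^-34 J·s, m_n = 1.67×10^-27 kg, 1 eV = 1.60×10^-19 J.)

For an infinite well E_n = n²h²/(8m_nL²), so E_1 = h²/(8m_nL²) = (6.63×10^-34)²/(8·1.67×10^-27·(2.12×10^-14 m)²) = 7.321×10^-14 J.
Converting, E_1 = 7.321×10^-14 J / (1.60×10^-19 J/eV) = 4.58×10^5 eV.

E_1 = 4.58×10^5 eV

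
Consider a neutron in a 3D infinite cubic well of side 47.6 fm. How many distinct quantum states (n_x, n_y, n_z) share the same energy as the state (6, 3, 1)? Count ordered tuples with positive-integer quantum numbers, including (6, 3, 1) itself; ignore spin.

The level has n_x² + n_y² + n_z² = 46. The ordered positive-integer solutions are (1, 3, 6), (1, 6, 3), (3, 1, 6), (3, 6, 1), (6, 1, 3), (6, 3, 1).
That gives 6 states.

degeneracy = 6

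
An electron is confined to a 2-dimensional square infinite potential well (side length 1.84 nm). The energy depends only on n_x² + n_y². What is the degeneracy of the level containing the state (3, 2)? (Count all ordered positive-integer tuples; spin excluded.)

degeneracy = 2

The level has n_x² + n_y² = 13. The ordered positive-integer solutions are (2, 3), (3, 2).
That gives 2 states.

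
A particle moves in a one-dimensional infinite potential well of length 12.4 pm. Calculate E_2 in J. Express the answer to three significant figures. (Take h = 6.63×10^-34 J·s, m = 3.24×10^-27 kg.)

E_2 = 4.41×10^-19 J

For an infinite well E_n = n²h²/(8mL²), so E_1 = h²/(8mL²) = (6.63×10^-34)²/(8·3.24×10^-27·(1.24×10^-11 m)²) = 1.103×10^-19 J.
Then E_2 = 2²·E_1 = 4·1.103×10^-19 J = 4.41×10^-19 J.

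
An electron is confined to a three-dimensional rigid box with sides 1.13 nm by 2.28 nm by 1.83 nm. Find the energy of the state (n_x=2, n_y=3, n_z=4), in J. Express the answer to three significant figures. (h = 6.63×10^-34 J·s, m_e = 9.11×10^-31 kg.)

E = 5.82×10^-19 J

For a 3D rectangular well E = (h²/8m_e)·Σ n_i²/L_i² = (6.63×10^-34)²/(8·9.11×10^-31) · [2²/(1.13 nm)² + 3²/(2.28 nm)² + 4²/(1.83 nm)²].
Evaluating gives E = 5.82×10^-19 J.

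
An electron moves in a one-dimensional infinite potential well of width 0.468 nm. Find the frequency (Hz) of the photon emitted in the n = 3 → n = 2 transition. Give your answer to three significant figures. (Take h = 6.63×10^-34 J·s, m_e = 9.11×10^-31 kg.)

E_1 = h²/(8m_eL²) = 2.754×10^-19 J and ΔE = (3² − 2²)E_1 = 1.377×10^-18 J.
f = ΔE/h = 1.377×10^-18/6.63×10^-34 = 2.08×10^15 Hz.

f = 2.08×10^15 Hz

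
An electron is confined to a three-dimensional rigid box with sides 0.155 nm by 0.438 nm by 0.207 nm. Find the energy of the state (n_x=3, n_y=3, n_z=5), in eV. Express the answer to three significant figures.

E = 378 eV

For a 3D rectangular well E = (h²/8m_e)·Σ n_i²/L_i² = (6.626×10^-34)²/(8·9.109×10^-31) · [3²/(0.155 nm)² + 3²/(0.438 nm)² + 5²/(0.207 nm)²].
Evaluating gives E = 6.055×10^-17 J = 378 eV.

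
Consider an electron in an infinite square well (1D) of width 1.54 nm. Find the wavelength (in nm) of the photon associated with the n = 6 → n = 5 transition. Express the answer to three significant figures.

E_1 = h²/(8m_eL²) = 2.540×10^-20 J, so ΔE = (6² − 5²)E_1 = 2.794×10^-19 J.
λ = hc/ΔE = (6.626×10^-34·2.998×10^8)/2.794×10^-19 = 7.11×10^-7 m = 711 nm.

λ = 711 nm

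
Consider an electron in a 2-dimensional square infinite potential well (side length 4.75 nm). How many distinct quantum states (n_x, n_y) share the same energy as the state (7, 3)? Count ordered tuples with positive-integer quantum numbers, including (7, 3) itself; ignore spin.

degeneracy = 2

The level has n_x² + n_y² = 58. The ordered positive-integer solutions are (3, 7), (7, 3).
That gives 2 states.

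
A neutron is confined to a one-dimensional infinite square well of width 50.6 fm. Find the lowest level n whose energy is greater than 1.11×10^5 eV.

n = 2

E_1 = h²/(8m_nL²) = 1.280×10^-14 J = 7.990×10^4 eV.
Need n² > 1.11×10^5/7.990×10^4 = 1.389, i.e. n > 1.179.
The smallest integer satisfying this is n = 2.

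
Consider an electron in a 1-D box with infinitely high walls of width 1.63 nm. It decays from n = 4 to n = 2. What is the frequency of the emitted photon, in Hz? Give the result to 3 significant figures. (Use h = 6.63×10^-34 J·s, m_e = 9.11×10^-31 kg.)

f = 4.11×10^14 Hz

E_1 = h²/(8m_eL²) = 2.270×10^-20 J and ΔE = (4² − 2²)E_1 = 2.724×10^-19 J.
f = ΔE/h = 2.724×10^-19/6.63×10^-34 = 4.11×10^14 Hz.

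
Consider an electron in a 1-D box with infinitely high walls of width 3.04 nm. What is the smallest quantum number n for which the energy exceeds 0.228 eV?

E_1 = h²/(8m_eL²) = 6.519×10^-21 J = 0.04069 eV.
Need n² > 0.228/0.04069 = 5.603, i.e. n > 2.367.
The smallest integer satisfying this is n = 3.

n = 3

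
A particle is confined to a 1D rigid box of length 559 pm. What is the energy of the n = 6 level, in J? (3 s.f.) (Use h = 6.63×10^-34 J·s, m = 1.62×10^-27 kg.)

E_6 = 3.91×10^-21 J

For an infinite well E_n = n²h²/(8mL²), so E_1 = h²/(8mL²) = (6.63×10^-34)²/(8·1.62×10^-27·(5.59×10^-10 m)²) = 1.085×10^-22 J.
Then E_6 = 6²·E_1 = 36·1.085×10^-22 J = 3.91×10^-21 J.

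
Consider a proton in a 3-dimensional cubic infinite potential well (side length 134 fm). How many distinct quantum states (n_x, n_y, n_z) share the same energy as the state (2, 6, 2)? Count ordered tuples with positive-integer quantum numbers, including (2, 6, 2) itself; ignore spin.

degeneracy = 3

The level has n_x² + n_y² + n_z² = 44. The ordered positive-integer solutions are (2, 2, 6), (2, 6, 2), (6, 2, 2).
That gives 3 states.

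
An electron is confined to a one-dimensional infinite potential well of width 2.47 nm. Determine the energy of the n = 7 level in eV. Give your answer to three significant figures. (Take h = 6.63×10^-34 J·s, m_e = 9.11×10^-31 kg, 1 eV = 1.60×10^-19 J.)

E_7 = 3.03 eV

For an infinite well E_n = n²h²/(8m_eL²), so E_1 = h²/(8m_eL²) = (6.63×10^-34)²/(8·9.11×10^-31·(2.47×10^-9 m)²) = 9.886×10^-21 J.
Then E_7 = 7²·E_1 = 49·9.886×10^-21 J = 4.844×10^-19 J.
Converting, E_7 = 4.844×10^-19 J / (1.60×10^-19 J/eV) = 3.03 eV.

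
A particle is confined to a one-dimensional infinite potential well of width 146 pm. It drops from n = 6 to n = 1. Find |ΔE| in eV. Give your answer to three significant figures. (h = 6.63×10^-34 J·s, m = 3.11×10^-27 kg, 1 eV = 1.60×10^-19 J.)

E_1 = h²/(8mL²) = 8.288×10^-22 J.
|ΔE| = |6² − 1²|·E_1 = 35·8.288×10^-22 J = 2.901×10^-20 J = 0.181 eV.

|ΔE| = 0.181 eV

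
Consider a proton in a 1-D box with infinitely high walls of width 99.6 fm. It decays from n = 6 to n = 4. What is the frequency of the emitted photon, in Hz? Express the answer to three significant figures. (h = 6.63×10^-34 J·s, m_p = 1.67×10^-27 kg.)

E_1 = h²/(8m_pL²) = 3.317×10^-15 J and ΔE = (6² − 4²)E_1 = 6.634×10^-14 J.
f = ΔE/h = 6.634×10^-14/6.63×10^-34 = 1.00×10^20 Hz.

f = 1.00×10^20 Hz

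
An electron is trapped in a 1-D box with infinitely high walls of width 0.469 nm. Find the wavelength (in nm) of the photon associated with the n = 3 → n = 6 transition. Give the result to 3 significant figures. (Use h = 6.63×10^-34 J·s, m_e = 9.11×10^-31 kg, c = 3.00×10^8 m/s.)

E_1 = h²/(8m_eL²) = 2.742×10^-19 J, so ΔE = (6² − 3²)E_1 = 7.403×10^-18 J.
λ = hc/ΔE = (6.63×10^-34·3.00×10^8)/7.403×10^-18 = 2.69×10^-8 m = 26.9 nm.

λ = 26.9 nm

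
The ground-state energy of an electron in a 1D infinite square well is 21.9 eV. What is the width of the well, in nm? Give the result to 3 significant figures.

From E_n = n²h²/(8m_eL²), L = n·h/√(8m_eE_n).
E_1 = 21.9 eV = 3.508×10^-18 J, so L = 1·6.626×10^-34/√(8·9.109×10^-31·3.508×10^-18) = 1.31×10^-10 m = 0.131 nm.

L = 0.131 nm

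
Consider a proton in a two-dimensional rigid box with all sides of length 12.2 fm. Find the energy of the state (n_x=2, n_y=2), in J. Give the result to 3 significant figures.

For a 2D rectangular well E = (h²/8m_p)·Σ n_i²/L_i² = (6.626×10^-34)²/(8·1.673×10^-27) · [2²/(12.2 fm)² + 2²/(12.2 fm)²].
Evaluating gives E = 1.76×10^-12 J.

E = 1.76×10^-12 J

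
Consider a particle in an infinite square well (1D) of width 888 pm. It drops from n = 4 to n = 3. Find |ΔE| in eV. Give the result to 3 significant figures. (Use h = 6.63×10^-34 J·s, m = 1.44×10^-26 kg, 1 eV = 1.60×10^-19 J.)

|ΔE| = 2.12×10^-4 eV

E_1 = h²/(8mL²) = 4.839×10^-24 J.
|ΔE| = |4² − 3²|·E_1 = 7·4.839×10^-24 J = 3.387×10^-23 J = 2.12×10^-4 eV.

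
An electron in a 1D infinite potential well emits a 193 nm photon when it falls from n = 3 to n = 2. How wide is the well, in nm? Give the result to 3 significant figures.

L = 0.541 nm

The photon carries ΔE = hc/λ = 6.626×10^-34·2.998×10^8/1.93×10^-7 m = 1.029×10^-18 J.
Since ΔE = (3² − 2²)E_1, E_1 = 2.058×10^-19 J, and L = h/√(8m_eE_1) = 5.41×10^-10 m = 0.541 nm.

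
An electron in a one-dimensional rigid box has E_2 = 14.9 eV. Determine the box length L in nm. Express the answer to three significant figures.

L = 0.318 nm

From E_n = n²h²/(8m_eL²), L = n·h/√(8m_eE_n).
E_2 = 14.9 eV = 2.387×10^-18 J, so L = 2·6.626×10^-34/√(8·9.109×10^-31·2.387×10^-18) = 3.18×10^-10 m = 0.318 nm.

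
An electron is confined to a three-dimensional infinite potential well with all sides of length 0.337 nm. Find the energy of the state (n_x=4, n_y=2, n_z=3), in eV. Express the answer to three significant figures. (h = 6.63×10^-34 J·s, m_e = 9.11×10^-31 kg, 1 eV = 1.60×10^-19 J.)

E = 96.3 eV

For a 3D rectangular well E = (h²/8m_e)·Σ n_i²/L_i² = (6.63×10^-34)²/(8·9.11×10^-31) · [4²/(0.337 nm)² + 2²/(0.337 nm)² + 3²/(0.337 nm)²].
Evaluating gives E = 1.540×10^-17 J = 96.3 eV.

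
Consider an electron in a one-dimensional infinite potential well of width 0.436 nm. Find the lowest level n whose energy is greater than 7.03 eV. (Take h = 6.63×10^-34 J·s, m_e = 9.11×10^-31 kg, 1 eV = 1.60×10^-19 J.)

E_1 = h²/(8m_eL²) = 3.173×10^-19 J = 1.983 eV.
Need n² > 7.03/1.983 = 3.545, i.e. n > 1.883.
The smallest integer satisfying this is n = 2.

n = 2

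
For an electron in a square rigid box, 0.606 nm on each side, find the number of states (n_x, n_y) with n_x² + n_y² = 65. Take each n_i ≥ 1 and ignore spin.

degeneracy = 4

The level has n_x² + n_y² = 65. The ordered positive-integer solutions are (1, 8), (4, 7), (7, 4), (8, 1).
That gives 4 states.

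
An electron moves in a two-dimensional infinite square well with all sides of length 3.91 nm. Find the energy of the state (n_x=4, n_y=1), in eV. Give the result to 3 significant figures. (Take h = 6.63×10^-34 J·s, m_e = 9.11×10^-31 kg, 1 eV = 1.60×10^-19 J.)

E = 0.419 eV

For a 2D rectangular well E = (h²/8m_e)·Σ n_i²/L_i² = (6.63×10^-34)²/(8·9.11×10^-31) · [4²/(3.91 nm)² + 1²/(3.91 nm)²].
Evaluating gives E = 6.707×10^-20 J = 0.419 eV.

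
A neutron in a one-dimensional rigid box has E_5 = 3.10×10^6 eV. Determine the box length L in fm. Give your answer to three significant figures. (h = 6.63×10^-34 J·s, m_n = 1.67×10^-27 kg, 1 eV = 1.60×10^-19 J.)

L = 40.7 fm

From E_n = n²h²/(8m_nL²), L = n·h/√(8m_nE_n).
E_5 = 3.10×10^6 eV = 4.960×10^-13 J, so L = 5·6.63×10^-34/√(8·1.67×10^-27·4.960×10^-13) = 4.07×10^-14 m = 40.7 fm.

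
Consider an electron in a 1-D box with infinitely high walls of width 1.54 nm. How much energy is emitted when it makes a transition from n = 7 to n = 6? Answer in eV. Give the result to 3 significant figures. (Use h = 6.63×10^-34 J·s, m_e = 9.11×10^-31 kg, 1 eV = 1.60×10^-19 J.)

E_1 = h²/(8m_eL²) = 2.543×10^-20 J.
|ΔE| = |7² − 6²|·E_1 = 13·2.543×10^-20 J = 3.306×10^-19 J = 2.07 eV.

|ΔE| = 2.07 eV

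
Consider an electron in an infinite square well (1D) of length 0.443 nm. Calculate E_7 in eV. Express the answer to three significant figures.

E_7 = 93.9 eV

For an infinite well E_n = n²h²/(8m_eL²), so E_1 = h²/(8m_eL²) = (6.626×10^-34)²/(8·9.109×10^-31·(4.43×10^-10 m)²) = 3.070×10^-19 J.
Then E_7 = 7²·E_1 = 49·3.070×10^-19 J = 1.504×10^-17 J.
Converting, E_7 = 1.504×10^-17 J / (1.602×10^-19 J/eV) = 93.9 eV.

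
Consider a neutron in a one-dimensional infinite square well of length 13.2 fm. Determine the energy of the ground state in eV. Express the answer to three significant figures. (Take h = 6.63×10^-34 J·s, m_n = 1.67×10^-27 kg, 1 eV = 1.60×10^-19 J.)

For an infinite well E_n = n²h²/(8m_nL²), so E_1 = h²/(8m_nL²) = (6.63×10^-34)²/(8·1.67×10^-27·(1.32×10^-14 m)²) = 1.888×10^-13 J.
Converting, E_1 = 1.888×10^-13 J / (1.60×10^-19 J/eV) = 1.18×10^6 eV.

E_1 = 1.18×10^6 eV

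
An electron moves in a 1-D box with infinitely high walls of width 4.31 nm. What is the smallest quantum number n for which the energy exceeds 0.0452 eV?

E_1 = h²/(8m_eL²) = 3.243×10^-21 J = 0.02024 eV.
Need n² > 0.0452/0.02024 = 2.233, i.e. n > 1.494.
The smallest integer satisfying this is n = 2.

n = 2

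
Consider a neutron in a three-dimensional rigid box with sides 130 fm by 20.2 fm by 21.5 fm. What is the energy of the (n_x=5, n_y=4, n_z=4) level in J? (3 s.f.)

E = 2.47×10^-12 J

For a 3D rectangular well E = (h²/8m_n)·Σ n_i²/L_i² = (6.626×10^-34)²/(8·1.675×10^-27) · [5²/(130 fm)² + 4²/(20.2 fm)² + 4²/(21.5 fm)²].
Evaluating gives E = 2.47×10^-12 J.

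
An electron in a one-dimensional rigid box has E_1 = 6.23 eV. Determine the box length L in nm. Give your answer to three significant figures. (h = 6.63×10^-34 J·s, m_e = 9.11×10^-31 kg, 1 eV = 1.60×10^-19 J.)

L = 0.246 nm

From E_n = n²h²/(8m_eL²), L = n·h/√(8m_eE_n).
E_1 = 6.23 eV = 9.968×10^-19 J, so L = 1·6.63×10^-34/√(8·9.11×10^-31·9.968×10^-19) = 2.46×10^-10 m = 0.246 nm.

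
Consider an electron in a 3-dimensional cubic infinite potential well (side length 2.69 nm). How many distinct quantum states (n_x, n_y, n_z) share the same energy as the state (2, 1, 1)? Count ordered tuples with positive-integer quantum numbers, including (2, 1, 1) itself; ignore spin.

degeneracy = 3

The level has n_x² + n_y² + n_z² = 6. The ordered positive-integer solutions are (1, 1, 2), (1, 2, 1), (2, 1, 1).
That gives 3 states.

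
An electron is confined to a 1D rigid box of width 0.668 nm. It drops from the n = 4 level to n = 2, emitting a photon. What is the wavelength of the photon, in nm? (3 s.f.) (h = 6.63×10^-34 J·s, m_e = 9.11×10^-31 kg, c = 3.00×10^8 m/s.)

λ = 123 nm

E_1 = h²/(8m_eL²) = 1.352×10^-19 J, so ΔE = (4² − 2²)E_1 = 1.622×10^-18 J.
λ = hc/ΔE = (6.63×10^-34·3.00×10^8)/1.622×10^-18 = 1.23×10^-7 m = 123 nm.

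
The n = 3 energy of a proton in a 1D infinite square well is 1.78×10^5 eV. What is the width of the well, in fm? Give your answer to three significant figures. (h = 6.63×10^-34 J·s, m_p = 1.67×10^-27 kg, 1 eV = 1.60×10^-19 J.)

From E_n = n²h²/(8m_pL²), L = n·h/√(8m_pE_n).
E_3 = 1.78×10^5 eV = 2.848×10^-14 J, so L = 3·6.63×10^-34/√(8·1.67×10^-27·2.848×10^-14) = 1.02×10^-13 m = 102 fm.

L = 102 fm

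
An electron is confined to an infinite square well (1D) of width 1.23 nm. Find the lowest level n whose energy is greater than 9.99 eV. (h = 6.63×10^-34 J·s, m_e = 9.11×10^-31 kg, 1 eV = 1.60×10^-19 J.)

n = 7

E_1 = h²/(8m_eL²) = 3.987×10^-20 J = 0.2492 eV.
Need n² > 9.99/0.2492 = 40.09, i.e. n > 6.332.
The smallest integer satisfying this is n = 7.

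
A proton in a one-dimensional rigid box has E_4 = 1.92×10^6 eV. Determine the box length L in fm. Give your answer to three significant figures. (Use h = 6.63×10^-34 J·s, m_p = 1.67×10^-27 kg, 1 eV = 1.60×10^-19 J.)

L = 41.4 fm

From E_n = n²h²/(8m_pL²), L = n·h/√(8m_pE_n).
E_4 = 1.92×10^6 eV = 3.072×10^-13 J, so L = 4·6.63×10^-34/√(8·1.67×10^-27·3.072×10^-13) = 4.14×10^-14 m = 41.4 fm.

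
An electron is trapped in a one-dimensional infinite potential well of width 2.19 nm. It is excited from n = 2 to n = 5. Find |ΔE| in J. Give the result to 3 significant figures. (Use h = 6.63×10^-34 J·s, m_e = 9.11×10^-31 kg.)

E_1 = h²/(8m_eL²) = 1.258×10^-20 J.
|ΔE| = |2² − 5²|·E_1 = 21·1.258×10^-20 J = 2.64×10^-19 J.

|ΔE| = 2.64×10^-19 J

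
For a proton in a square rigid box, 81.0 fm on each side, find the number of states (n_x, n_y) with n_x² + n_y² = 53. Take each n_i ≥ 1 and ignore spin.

degeneracy = 2

The level has n_x² + n_y² = 53. The ordered positive-integer solutions are (2, 7), (7, 2).
That gives 2 states.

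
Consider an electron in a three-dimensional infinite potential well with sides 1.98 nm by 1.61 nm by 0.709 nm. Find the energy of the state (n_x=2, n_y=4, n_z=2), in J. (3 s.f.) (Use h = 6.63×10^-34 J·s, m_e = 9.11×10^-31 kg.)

E = 9.14×10^-19 J

For a 3D rectangular well E = (h²/8m_e)·Σ n_i²/L_i² = (6.63×10^-34)²/(8·9.11×10^-31) · [2²/(1.98 nm)² + 4²/(1.61 nm)² + 2²/(0.709 nm)²].
Evaluating gives E = 9.14×10^-19 J.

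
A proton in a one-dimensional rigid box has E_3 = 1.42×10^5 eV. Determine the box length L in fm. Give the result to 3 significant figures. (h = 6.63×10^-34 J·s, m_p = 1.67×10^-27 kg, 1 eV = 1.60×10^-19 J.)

From E_n = n²h²/(8m_pL²), L = n·h/√(8m_pE_n).
E_3 = 1.42×10^5 eV = 2.272×10^-14 J, so L = 3·6.63×10^-34/√(8·1.67×10^-27·2.272×10^-14) = 1.14×10^-13 m = 114 fm.

L = 114 fm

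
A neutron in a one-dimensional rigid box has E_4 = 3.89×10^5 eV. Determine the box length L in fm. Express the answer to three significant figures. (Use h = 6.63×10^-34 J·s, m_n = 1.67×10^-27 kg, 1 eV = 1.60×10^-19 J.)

From E_n = n²h²/(8m_nL²), L = n·h/√(8m_nE_n).
E_4 = 3.89×10^5 eV = 6.224×10^-14 J, so L = 4·6.63×10^-34/√(8·1.67×10^-27·6.224×10^-14) = 9.20×10^-14 m = 92.0 fm.

L = 92.0 fm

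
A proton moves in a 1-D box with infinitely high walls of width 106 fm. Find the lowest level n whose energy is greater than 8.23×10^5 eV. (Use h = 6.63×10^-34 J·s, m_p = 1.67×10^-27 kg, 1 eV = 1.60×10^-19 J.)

E_1 = h²/(8m_pL²) = 2.928×10^-15 J = 1.830×10^4 eV.
Need n² > 8.23×10^5/1.830×10^4 = 44.97, i.e. n > 6.706.
The smallest integer satisfying this is n = 7.

n = 7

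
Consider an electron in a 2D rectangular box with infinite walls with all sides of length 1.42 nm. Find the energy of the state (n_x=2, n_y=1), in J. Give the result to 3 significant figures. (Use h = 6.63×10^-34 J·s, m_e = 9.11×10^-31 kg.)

E = 1.50×10^-19 J

For a 2D rectangular well E = (h²/8m_e)·Σ n_i²/L_i² = (6.63×10^-34)²/(8·9.11×10^-31) · [2²/(1.42 nm)² + 1²/(1.42 nm)²].
Evaluating gives E = 1.50×10^-19 J.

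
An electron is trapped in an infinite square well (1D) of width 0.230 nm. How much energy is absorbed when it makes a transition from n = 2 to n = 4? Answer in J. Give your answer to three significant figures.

|ΔE| = 1.37×10^-17 J

E_1 = h²/(8m_eL²) = 1.139×10^-18 J.
|ΔE| = |2² − 4²|·E_1 = 12·1.139×10^-18 J = 1.37×10^-17 J.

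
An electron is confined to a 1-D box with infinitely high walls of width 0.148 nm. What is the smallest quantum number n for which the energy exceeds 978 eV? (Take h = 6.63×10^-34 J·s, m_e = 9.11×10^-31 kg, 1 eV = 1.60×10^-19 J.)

E_1 = h²/(8m_eL²) = 2.754×10^-18 J = 17.21 eV.
Need n² > 978/17.21 = 56.83, i.e. n > 7.539.
The smallest integer satisfying this is n = 8.

n = 8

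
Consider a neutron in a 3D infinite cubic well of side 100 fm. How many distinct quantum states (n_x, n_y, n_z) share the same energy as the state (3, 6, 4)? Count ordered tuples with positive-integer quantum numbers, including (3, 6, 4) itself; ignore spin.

The level has n_x² + n_y² + n_z² = 61. The ordered positive-integer solutions are (3, 4, 6), (3, 6, 4), (4, 3, 6), (4, 6, 3), (6, 3, 4), (6, 4, 3).
That gives 6 states.

degeneracy = 6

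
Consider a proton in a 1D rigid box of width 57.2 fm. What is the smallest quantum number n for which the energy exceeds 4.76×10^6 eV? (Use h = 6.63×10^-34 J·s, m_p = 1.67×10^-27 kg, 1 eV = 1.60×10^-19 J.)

n = 9

E_1 = h²/(8m_pL²) = 1.006×10^-14 J = 6.288×10^4 eV.
Need n² > 4.76×10^6/6.288×10^4 = 75.70, i.e. n > 8.701.
The smallest integer satisfying this is n = 9.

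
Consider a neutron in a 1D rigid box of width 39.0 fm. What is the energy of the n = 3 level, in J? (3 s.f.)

For an infinite well E_n = n²h²/(8m_nL²), so E_1 = h²/(8m_nL²) = (6.626×10^-34)²/(8·1.675×10^-27·(3.90×10^-14 m)²) = 2.154×10^-14 J.
Then E_3 = 3²·E_1 = 9·2.154×10^-14 J = 1.94×10^-13 J.

E_3 = 1.94×10^-13 J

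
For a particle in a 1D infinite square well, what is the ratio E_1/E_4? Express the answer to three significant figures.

0.0625

E_n ∝ n², so E_1/E_4 = 1²/4² = 1/16 = 0.0625.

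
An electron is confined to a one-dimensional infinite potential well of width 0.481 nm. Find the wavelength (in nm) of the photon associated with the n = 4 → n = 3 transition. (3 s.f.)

λ = 109 nm

E_1 = h²/(8m_eL²) = 2.604×10^-19 J, so ΔE = (4² − 3²)E_1 = 1.823×10^-18 J.
λ = hc/ΔE = (6.626×10^-34·2.998×10^8)/1.823×10^-18 = 1.09×10^-7 m = 109 nm.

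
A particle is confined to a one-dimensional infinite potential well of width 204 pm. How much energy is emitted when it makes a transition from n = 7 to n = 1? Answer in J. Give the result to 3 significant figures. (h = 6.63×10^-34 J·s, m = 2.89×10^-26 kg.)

|ΔE| = 2.19×10^-21 J

E_1 = h²/(8mL²) = 4.569×10^-23 J.
|ΔE| = |7² − 1²|·E_1 = 48·4.569×10^-23 J = 2.19×10^-21 J.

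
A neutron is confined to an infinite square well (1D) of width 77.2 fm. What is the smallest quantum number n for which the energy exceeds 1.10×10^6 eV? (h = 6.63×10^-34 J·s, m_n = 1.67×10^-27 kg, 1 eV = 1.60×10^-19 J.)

n = 6

E_1 = h²/(8m_nL²) = 5.521×10^-15 J = 3.451×10^4 eV.
Need n² > 1.10×10^6/3.451×10^4 = 31.87, i.e. n > 5.645.
The smallest integer satisfying this is n = 6.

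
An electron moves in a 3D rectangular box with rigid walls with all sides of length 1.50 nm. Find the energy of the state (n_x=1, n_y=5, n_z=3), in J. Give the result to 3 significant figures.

For a 3D rectangular well E = (h²/8m_e)·Σ n_i²/L_i² = (6.626×10^-34)²/(8·9.109×10^-31) · [1²/(1.50 nm)² + 5²/(1.50 nm)² + 3²/(1.50 nm)²].
Evaluating gives E = 9.37×10^-19 J.

E = 9.37×10^-19 J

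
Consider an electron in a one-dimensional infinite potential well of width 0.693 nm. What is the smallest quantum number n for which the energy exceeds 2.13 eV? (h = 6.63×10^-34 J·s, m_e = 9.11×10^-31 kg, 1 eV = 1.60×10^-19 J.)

n = 2

E_1 = h²/(8m_eL²) = 1.256×10^-19 J = 0.7850 eV.
Need n² > 2.13/0.7850 = 2.713, i.e. n > 1.647.
The smallest integer satisfying this is n = 2.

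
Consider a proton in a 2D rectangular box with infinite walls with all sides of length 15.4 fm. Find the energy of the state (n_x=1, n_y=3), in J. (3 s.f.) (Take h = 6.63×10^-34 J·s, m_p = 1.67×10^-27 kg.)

For a 2D rectangular well E = (h²/8m_p)·Σ n_i²/L_i² = (6.63×10^-34)²/(8·1.67×10^-27) · [1²/(15.4 fm)² + 3²/(15.4 fm)²].
Evaluating gives E = 1.39×10^-12 J.

E = 1.39×10^-12 J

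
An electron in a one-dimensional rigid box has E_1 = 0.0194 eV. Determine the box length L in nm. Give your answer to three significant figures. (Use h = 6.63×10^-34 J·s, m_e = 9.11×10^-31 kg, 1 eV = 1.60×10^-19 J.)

L = 4.41 nm

From E_n = n²h²/(8m_eL²), L = n·h/√(8m_eE_n).
E_1 = 0.0194 eV = 3.104×10^-21 J, so L = 1·6.63×10^-34/√(8·9.11×10^-31·3.104×10^-21) = 4.41×10^-9 m = 4.41 nm.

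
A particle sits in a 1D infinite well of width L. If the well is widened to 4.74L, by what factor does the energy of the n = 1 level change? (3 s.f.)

E_n ∝ 1/L², so the energy scales by 1/4.74² = 0.0445.

0.0445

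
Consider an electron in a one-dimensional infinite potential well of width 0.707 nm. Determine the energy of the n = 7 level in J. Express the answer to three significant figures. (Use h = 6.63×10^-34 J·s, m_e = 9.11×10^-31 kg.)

E_7 = 5.91×10^-18 J

For an infinite well E_n = n²h²/(8m_eL²), so E_1 = h²/(8m_eL²) = (6.63×10^-34)²/(8·9.11×10^-31·(7.07×10^-10 m)²) = 1.207×10^-19 J.
Then E_7 = 7²·E_1 = 49·1.207×10^-19 J = 5.91×10^-18 J.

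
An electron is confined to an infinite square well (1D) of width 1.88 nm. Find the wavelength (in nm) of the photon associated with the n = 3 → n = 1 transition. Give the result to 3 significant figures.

E_1 = h²/(8m_eL²) = 1.705×10^-20 J, so ΔE = (3² − 1²)E_1 = 1.364×10^-19 J.
λ = hc/ΔE = (6.626×10^-34·2.998×10^8)/1.364×10^-19 = 1.46×10^-6 m = 1.46×10^3 nm.

λ = 1.46×10^3 nm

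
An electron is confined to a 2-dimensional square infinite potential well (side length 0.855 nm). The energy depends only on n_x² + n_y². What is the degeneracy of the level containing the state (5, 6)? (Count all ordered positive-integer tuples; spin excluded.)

The level has n_x² + n_y² = 61. The ordered positive-integer solutions are (5, 6), (6, 5).
That gives 2 states.

degeneracy = 2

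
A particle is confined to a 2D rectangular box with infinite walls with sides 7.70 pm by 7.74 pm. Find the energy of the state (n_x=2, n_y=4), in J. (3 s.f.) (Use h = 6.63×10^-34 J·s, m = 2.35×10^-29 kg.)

For a 2D rectangular well E = (h²/8m)·Σ n_i²/L_i² = (6.63×10^-34)²/(8·2.35×10^-29) · [2²/(7.70 pm)² + 4²/(7.74 pm)²].
Evaluating gives E = 7.82×10^-16 J.

E = 7.82×10^-16 J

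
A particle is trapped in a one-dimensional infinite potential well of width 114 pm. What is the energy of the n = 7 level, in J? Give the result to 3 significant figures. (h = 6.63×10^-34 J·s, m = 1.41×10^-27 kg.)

For an infinite well E_n = n²h²/(8mL²), so E_1 = h²/(8mL²) = (6.63×10^-34)²/(8·1.41×10^-27·(1.14×10^-10 m)²) = 2.999×10^-21 J.
Then E_7 = 7²·E_1 = 49·2.999×10^-21 J = 1.47×10^-19 J.

E_7 = 1.47×10^-19 J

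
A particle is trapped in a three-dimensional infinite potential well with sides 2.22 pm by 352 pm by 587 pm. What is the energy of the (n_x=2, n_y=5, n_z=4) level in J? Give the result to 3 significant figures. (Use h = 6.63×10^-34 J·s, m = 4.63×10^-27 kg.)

For a 3D rectangular well E = (h²/8m)·Σ n_i²/L_i² = (6.63×10^-34)²/(8·4.63×10^-27) · [2²/(2.22 pm)² + 5²/(352 pm)² + 4²/(587 pm)²].
Evaluating gives E = 9.63×10^-18 J.

E = 9.63×10^-18 J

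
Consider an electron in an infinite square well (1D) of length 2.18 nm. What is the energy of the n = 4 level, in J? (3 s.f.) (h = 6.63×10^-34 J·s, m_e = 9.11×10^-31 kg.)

E_4 = 2.03×10^-19 J

For an infinite well E_n = n²h²/(8m_eL²), so E_1 = h²/(8m_eL²) = (6.63×10^-34)²/(8·9.11×10^-31·(2.18×10^-9 m)²) = 1.269×10^-20 J.
Then E_4 = 4²·E_1 = 16·1.269×10^-20 J = 2.03×10^-19 J.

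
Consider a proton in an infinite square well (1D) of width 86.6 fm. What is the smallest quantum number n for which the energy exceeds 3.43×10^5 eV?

n = 4

E_1 = h²/(8m_pL²) = 4.374×10^-15 J = 2.730×10^4 eV.
Need n² > 3.43×10^5/2.730×10^4 = 12.56, i.e. n > 3.544.
The smallest integer satisfying this is n = 4.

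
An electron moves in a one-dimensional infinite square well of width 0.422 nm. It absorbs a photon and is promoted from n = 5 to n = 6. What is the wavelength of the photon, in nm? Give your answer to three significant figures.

E_1 = h²/(8m_eL²) = 3.383×10^-19 J, so ΔE = (6² − 5²)E_1 = 3.721×10^-18 J.
λ = hc/ΔE = (6.626×10^-34·2.998×10^8)/3.721×10^-18 = 5.34×10^-8 m = 53.4 nm.

λ = 53.4 nm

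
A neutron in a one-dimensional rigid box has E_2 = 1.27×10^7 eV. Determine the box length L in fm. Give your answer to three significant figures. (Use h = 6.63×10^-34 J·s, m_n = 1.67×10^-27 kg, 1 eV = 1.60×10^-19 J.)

L = 8.05 fm

From E_n = n²h²/(8m_nL²), L = n·h/√(8m_nE_n).
E_2 = 1.27×10^7 eV = 2.032×10^-12 J, so L = 2·6.63×10^-34/√(8·1.67×10^-27·2.032×10^-12) = 8.05×10^-15 m = 8.05 fm.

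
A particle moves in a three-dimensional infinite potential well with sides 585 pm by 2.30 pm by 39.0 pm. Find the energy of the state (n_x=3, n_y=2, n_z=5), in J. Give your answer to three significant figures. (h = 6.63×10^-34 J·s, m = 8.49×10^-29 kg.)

E = 5.00×10^-16 J

For a 3D rectangular well E = (h²/8m)·Σ n_i²/L_i² = (6.63×10^-34)²/(8·8.49×10^-29) · [3²/(585 pm)² + 2²/(2.30 pm)² + 5²/(39.0 pm)²].
Evaluating gives E = 5.00×10^-16 J.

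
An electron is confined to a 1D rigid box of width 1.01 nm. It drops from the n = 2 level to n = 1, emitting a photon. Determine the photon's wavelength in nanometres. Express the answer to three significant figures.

λ = 1.12×10^3 nm

E_1 = h²/(8m_eL²) = 5.906×10^-20 J, so ΔE = (2² − 1²)E_1 = 1.772×10^-19 J.
λ = hc/ΔE = (6.626×10^-34·2.998×10^8)/1.772×10^-19 = 1.12×10^-6 m = 1.12×10^3 nm.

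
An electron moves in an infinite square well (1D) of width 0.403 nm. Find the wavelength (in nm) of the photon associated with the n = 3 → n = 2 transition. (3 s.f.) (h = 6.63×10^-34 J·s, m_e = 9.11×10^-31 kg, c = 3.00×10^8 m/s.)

λ = 107 nm

E_1 = h²/(8m_eL²) = 3.714×10^-19 J, so ΔE = (3² − 2²)E_1 = 1.857×10^-18 J.
λ = hc/ΔE = (6.63×10^-34·3.00×10^8)/1.857×10^-18 = 1.07×10^-7 m = 107 nm.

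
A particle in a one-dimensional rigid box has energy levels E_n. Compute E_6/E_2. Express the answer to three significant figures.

E_n ∝ n², so E_6/E_2 = 6²/2² = 36/4 = 9.00.

9.00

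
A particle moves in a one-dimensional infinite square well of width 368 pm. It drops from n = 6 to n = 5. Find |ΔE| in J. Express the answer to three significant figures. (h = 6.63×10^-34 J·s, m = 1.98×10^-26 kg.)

E_1 = h²/(8mL²) = 2.049×10^-23 J.
|ΔE| = |6² − 5²|·E_1 = 11·2.049×10^-23 J = 2.25×10^-22 J.

|ΔE| = 2.25×10^-22 J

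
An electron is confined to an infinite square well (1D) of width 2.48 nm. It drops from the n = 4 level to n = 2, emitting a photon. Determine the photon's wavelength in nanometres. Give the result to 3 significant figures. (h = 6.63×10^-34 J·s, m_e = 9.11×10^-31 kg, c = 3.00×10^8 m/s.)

E_1 = h²/(8m_eL²) = 9.807×10^-21 J, so ΔE = (4² − 2²)E_1 = 1.177×10^-19 J.
λ = hc/ΔE = (6.63×10^-34·3.00×10^8)/1.177×10^-19 = 1.69×10^-6 m = 1.69×10^3 nm.

λ = 1.69×10^3 nm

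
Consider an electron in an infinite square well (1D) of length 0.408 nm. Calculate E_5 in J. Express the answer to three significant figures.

For an infinite well E_n = n²h²/(8m_eL²), so E_1 = h²/(8m_eL²) = (6.626×10^-34)²/(8·9.109×10^-31·(4.08×10^-10 m)²) = 3.619×10^-19 J.
Then E_5 = 5²·E_1 = 25·3.619×10^-19 J = 9.05×10^-18 J.

E_5 = 9.05×10^-18 J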